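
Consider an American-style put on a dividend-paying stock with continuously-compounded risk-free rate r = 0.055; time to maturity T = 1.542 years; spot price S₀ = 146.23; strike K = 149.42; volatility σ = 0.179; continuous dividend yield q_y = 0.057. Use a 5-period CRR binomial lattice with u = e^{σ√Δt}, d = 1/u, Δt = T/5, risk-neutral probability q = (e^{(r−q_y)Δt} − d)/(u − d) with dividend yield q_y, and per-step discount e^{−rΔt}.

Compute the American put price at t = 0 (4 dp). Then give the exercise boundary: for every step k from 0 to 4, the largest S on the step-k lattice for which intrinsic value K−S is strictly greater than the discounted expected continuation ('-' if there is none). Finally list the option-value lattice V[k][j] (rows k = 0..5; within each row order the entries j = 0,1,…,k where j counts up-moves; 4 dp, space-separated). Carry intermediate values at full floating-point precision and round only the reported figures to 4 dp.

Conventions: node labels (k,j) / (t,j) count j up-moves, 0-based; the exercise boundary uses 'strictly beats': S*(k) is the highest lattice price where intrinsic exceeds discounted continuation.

price = 14.5509
boundary = - - - 108.5232 119.8654
tree:
14.5509
21.3737 7.4481
30.2511 12.2205 2.3810
40.8968 19.4421 4.5872 0.0000
51.1657 29.5546 8.8378 0.0000 0.0000
60.4630 40.8968 17.0269 0.0000 0.0000 0.0000

Δt=0.30840, u=1.10451, d=0.90538, q=0.47207, disc=e^(-rΔt)=0.98318
k=5 terminal: V=max(K-S,0) → 60.4630 40.8968 17.0269 0.0000 0.0000 0.0000
k=4: j=0 S=98.2543 intr=51.1657 cont=50.3647 V=51.1657[EX]; j=1 S=119.8654 intr=29.5546 cont=29.1301 V=29.5546[EX]; j=2 S=146.2300 intr=3.1900 cont=8.8378 V=8.8378[hold]; j=3 S=178.3935 intr=0.0000 cont=0.0000 V=0.0000[hold]; j=4 S=217.6313 intr=0.0000 cont=0.0000 V=0.0000[hold]  S*(4)=119.8654
k=3: j=0 S=108.5232 intr=40.8968 cont=40.2747 V=40.8968[EX]; j=1 S=132.3931 intr=17.0269 cont=19.4421 V=19.4421[hold]; j=2 S=161.5131 intr=0.0000 cont=4.5872 V=4.5872[hold]; j=3 S=197.0381 intr=0.0000 cont=0.0000 V=0.0000[hold]  S*(3)=108.5232
k=2: j=0 S=119.8654 intr=29.5546 cont=30.2511 V=30.2511[hold]; j=1 S=146.2300 intr=3.1900 cont=12.2205 V=12.2205[hold]; j=2 S=178.3935 intr=0.0000 cont=2.3810 V=2.3810[hold]  S*(2)=-
k=1: j=0 S=132.3931 intr=17.0269 cont=21.3737 V=21.3737[hold]; j=1 S=161.5131 intr=0.0000 cont=7.4481 V=7.4481[hold]  S*(1)=-
k=0: j=0 S=146.2300 intr=3.1900 cont=14.5509 V=14.5509[hold]  S*(0)=-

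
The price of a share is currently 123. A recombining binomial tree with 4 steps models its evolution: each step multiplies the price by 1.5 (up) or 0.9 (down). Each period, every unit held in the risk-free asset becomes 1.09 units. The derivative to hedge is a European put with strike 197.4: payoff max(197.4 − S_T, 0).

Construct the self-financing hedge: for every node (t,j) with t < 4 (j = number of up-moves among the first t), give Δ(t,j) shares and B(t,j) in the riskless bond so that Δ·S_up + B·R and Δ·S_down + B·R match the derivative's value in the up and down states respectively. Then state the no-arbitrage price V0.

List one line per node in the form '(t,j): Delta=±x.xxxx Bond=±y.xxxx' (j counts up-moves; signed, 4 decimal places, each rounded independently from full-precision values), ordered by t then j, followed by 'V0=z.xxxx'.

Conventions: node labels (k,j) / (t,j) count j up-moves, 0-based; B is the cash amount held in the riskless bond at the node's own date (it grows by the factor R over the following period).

(0,0): Delta=-0.4716 Bond=94.0372
(1,0): Delta=-0.6633 Bond=123.7259
(1,1): Delta=-0.2233 Bond=56.6987
(2,0): Delta=-0.8699 Bond=155.4460
(2,1): Delta=-0.3958 Bond=90.4413
(2,2): Delta=0.0000 Bond=0.0000
(3,0): Delta=-1.0000 Bond=181.1009
(3,1): Delta=-0.7015 Bond=144.2649
(3,2): Delta=0.0000 Bond=0.0000
(3,3): Delta=0.0000 Bond=0.0000
V0=36.0353

Risk-neutral probability p* = (R−d)/(u−d) = (1.09−0.9)/(1.5−0.9) = 0.3167.
Terminal payoffs: V(4,0)=116.6997, V(4,1)=62.8995, V(4,2)=0.0000, V(4,3)=0.0000, V(4,4)=0.0000
Node (3,0) S=89.6670: V=(p*·62.8995+(1−p*)·116.6997)/1.09=91.4339; Δ=(62.8995−116.6997)/(134.5005−80.7003)=-1.0000; B=V−Δ·S=181.1009
Node (3,1) S=149.4450: V=(p*·0.0000+(1−p*)·62.8995)/1.09=39.4324; Δ=(0.0000−62.8995)/(224.1675−134.5005)=-0.7015; B=V−Δ·S=144.2649
Node (3,2) S=249.0750: V=(p*·0.0000+(1−p*)·0.0000)/1.09=0.0000; Δ=(0.0000−0.0000)/(373.6125−224.1675)=0.0000; B=V−Δ·S=0.0000
Node (3,3) S=415.1250: V=(p*·0.0000+(1−p*)·0.0000)/1.09=0.0000; Δ=(0.0000−0.0000)/(622.6875−373.6125)=0.0000; B=V−Δ·S=0.0000
Node (2,0) S=99.6300: V=(p*·39.4324+(1−p*)·91.4339)/1.09=68.7769; Δ=(39.4324−91.4339)/(149.4450−89.6670)=-0.8699; B=V−Δ·S=155.4460
Node (2,1) S=166.0500: V=(p*·0.0000+(1−p*)·39.4324)/1.09=24.7206; Δ=(0.0000−39.4324)/(249.0750−149.4450)=-0.3958; B=V−Δ·S=90.4413
Node (2,2) S=276.7500: V=(p*·0.0000+(1−p*)·0.0000)/1.09=0.0000; Δ=(0.0000−0.0000)/(415.1250−249.0750)=0.0000; B=V−Δ·S=0.0000
Node (1,0) S=110.7000: V=(p*·24.7206+(1−p*)·68.7769)/1.09=50.2988; Δ=(24.7206−68.7769)/(166.0500−99.6300)=-0.6633; B=V−Δ·S=123.7259
Node (1,1) S=184.5000: V=(p*·0.0000+(1−p*)·24.7206)/1.09=15.4976; Δ=(0.0000−24.7206)/(276.7500−166.0500)=-0.2233; B=V−Δ·S=56.6987
Node (0,0) S=123.0000: V=(p*·15.4976+(1−p*)·50.2988)/1.09=36.0353; Δ=(15.4976−50.2988)/(184.5000−110.7000)=-0.4716; B=V−Δ·S=94.0372
As a check, the time-0 holding Δ(0,0)·S0 + B(0,0) comes to 36.0353 — exactly V0.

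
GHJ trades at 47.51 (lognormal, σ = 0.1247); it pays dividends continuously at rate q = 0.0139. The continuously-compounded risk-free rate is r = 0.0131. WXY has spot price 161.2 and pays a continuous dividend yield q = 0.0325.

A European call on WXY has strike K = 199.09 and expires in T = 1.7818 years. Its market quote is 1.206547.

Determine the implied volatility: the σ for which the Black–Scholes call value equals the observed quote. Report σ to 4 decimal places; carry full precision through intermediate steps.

At σ = 0.1344 the Black–Scholes value reproduces the quote:
σ√T = 0.1344·√1.7818 = 0.179403
d₁ = (ln(S/K) + (r−q+σ²/2)T) / (σ√T) = (ln(161.2/199.09) + (0.0131−0.0325+0.1344²/2)·1.7818) / 0.179403 = (-0.211111 − 0.018474) / 0.179403 = -1.279722
d₂ = d₁ − σ√T = -1.279722 − 0.179403 = -1.459124
e^{−rT} = 0.976929
e^{−qT} = 0.943736
N(d₁) = 0.100321,  N(d₂) = 0.072265
V = S·e^{−qT}·N(d₁) − K·e^{−rT}·N(d₂) = 15.261938 − 14.055391 = 1.206547 (equal to the quote); since ∂V/∂σ > 0 for all σ, the implied volatility is unique

sigma = 0.1344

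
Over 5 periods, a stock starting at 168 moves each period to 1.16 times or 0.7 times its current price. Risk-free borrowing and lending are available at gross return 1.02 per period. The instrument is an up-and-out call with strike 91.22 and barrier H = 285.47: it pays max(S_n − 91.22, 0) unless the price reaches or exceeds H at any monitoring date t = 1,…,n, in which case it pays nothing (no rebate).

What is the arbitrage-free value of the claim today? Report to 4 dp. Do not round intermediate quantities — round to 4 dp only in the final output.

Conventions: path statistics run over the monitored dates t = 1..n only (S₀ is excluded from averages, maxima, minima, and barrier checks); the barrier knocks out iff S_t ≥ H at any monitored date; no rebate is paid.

Under the martingale measure an up-move has probability p* = 0.6957; value the claim as the probability-weighted average of per-path payoffs, discounted 5 periods at R = 1.02.
Enumerate all 2^5 = 32 price paths (U = up ×1.16, D = down ×0.7); each path with k up-moves has probability p*^k·(1−p*)^(5−k).
DDDDD: M=117.6000, payoff=0.0000, prob=0.002611
UDDDD: M=194.8800, payoff=0.0000, prob=0.005969
DUDDD: M=136.4160, payoff=0.0000, prob=0.005969
UUDDD: M=226.0608, payoff=0.0000, prob=0.013643
DDUDD: M=117.6000, payoff=0.0000, prob=0.005969
UDUDD: M=194.8800, payoff=0.0000, prob=0.013643
DUUDD: M=158.2426, payoff=0.0000, prob=0.013643
UUUDD: M=262.2305, payoff=37.2730, prob=0.031183
DDDUD: M=117.6000, payoff=0.0000, prob=0.005969
UDDUD: M=194.8800, payoff=0.0000, prob=0.013643
DUDUD: M=136.4160, payoff=0.0000, prob=0.013643
UUDUD: M=226.0608, payoff=37.2730, prob=0.031183
DDUUD: M=117.6000, payoff=0.0000, prob=0.013643
UDUUD: M=194.8800, payoff=37.2730, prob=0.031183
DUUUD: M=183.5614, payoff=37.2730, prob=0.031183
UUUUD: M=304.1874, payoff=0.0000, prob=0.071275
DDDDU: M=117.6000, payoff=0.0000, prob=0.005969
UDDDU: M=194.8800, payoff=0.0000, prob=0.013643
DUDDU: M=136.4160, payoff=0.0000, prob=0.013643
UUDDU: M=226.0608, payoff=37.2730, prob=0.031183
DDUDU: M=117.6000, payoff=0.0000, prob=0.013643
UDUDU: M=194.8800, payoff=37.2730, prob=0.031183
DUUDU: M=158.2426, payoff=37.2730, prob=0.031183
UUUDU: M=262.2305, payoff=121.7112, prob=0.071275
DDDUU: M=117.6000, payoff=0.0000, prob=0.013643
UDDUU: M=194.8800, payoff=37.2730, prob=0.031183
DUDUU: M=136.4160, payoff=37.2730, prob=0.031183
UUDUU: M=226.0608, payoff=121.7112, prob=0.071275
DDUUU: M=128.4930, payoff=37.2730, prob=0.031183
UDUUU: M=212.9312, payoff=121.7112, prob=0.071275
DUUUU: M=212.9312, payoff=121.7112, prob=0.071275
UUUUU: M=352.8574, payoff=0.0000, prob=0.162915
Price = Σ prob·payoff / R^5 = 46.322784 / 1.104081 = 41.9560

price = 41.9560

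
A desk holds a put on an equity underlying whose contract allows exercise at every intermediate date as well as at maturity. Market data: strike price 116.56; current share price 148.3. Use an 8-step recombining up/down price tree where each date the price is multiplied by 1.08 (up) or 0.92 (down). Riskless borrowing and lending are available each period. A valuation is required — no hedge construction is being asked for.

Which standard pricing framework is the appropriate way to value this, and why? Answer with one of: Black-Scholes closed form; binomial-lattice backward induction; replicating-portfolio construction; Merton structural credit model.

framework: binomial-lattice backward induction

Key observation: early exercise of the strike-116.56 put must be checked at each of the 8 dates (spot 148.3), which forces a node-by-node comparison of intrinsic and continuation value backward from expiry.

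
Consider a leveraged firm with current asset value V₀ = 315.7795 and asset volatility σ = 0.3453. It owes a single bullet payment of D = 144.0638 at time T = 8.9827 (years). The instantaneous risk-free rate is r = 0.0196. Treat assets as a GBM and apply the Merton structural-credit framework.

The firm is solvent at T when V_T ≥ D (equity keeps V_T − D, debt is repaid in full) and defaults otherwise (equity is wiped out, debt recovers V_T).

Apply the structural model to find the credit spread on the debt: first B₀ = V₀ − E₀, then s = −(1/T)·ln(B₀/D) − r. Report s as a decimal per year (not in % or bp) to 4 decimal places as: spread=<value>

Work the structural quantities from V₀ = 315.7795 against face 144.0638:
d₁ = [ln(V₀/D) + (r + σ²/2)T] / (σ√T)
   = [ln(315.7795/144.0638) + (0.0196 + 0.5·0.3453²)·8.9827] / (0.3453·√8.9827)
   = [0.784788 + 0.711574] / 1.034904 = 1.445895
d₂ = d₁ − σ√T = 1.445895 − 1.034904 = 0.410991
N(d₁) = 0.925897,  N(d₂) = 0.659460,  e^(−rT) = 0.838567
E₀ = V₀·N(d₁) − D·e^(−rT)·N(d₂)
   = 315.7795·0.925897 − 144.0638·0.838567·0.659460 = 212.711660
B₀ = V₀ − E₀ = 315.7795 − 212.711660 = 103.067840
spread = −(1/T)·ln(B₀/D) − r = −(1/8.9827)·ln(103.067840/144.0638) − 0.0196 = 0.01767931

spread=0.0177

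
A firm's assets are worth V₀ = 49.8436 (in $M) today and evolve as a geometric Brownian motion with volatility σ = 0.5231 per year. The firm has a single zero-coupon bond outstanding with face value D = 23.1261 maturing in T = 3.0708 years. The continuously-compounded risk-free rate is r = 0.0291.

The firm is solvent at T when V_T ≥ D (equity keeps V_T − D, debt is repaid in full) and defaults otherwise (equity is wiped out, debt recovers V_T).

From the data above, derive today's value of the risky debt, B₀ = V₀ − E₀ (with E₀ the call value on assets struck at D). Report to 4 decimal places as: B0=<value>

Apply the equity-as-call identities (strike 23.1261, horizon 3.0708 years):
d₁ = [ln(V₀/D) + (r + σ²/2)T] / (σ√T)
   = [ln(49.8436/23.1261) + (0.0291 + 0.5·0.5231²)·3.0708] / (0.5231·√3.0708)
   = [0.767928 + 0.509497] / 0.916665 = 1.393558
d₂ = d₁ − σ√T = 1.393558 − 0.916665 = 0.476894
N(d₁) = 0.918274,  N(d₂) = 0.683281,  e^(−rT) = 0.914516
E₀ = V₀·N(d₁) − D·e^(−rT)·N(d₂)
   = 49.8436·0.918274 − 23.1261·0.914516·0.683281 = 31.319265
B₀ = V₀ − E₀ = 49.8436 − 31.319265 = 18.524335

B0=18.5243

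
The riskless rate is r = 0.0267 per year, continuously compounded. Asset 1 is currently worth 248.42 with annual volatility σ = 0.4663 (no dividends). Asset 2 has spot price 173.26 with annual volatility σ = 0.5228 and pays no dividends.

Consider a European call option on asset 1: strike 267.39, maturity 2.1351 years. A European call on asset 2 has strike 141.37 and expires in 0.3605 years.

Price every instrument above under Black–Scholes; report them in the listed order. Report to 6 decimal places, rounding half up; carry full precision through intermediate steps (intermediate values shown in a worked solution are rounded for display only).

[asset 1 call K=267.39]
σ√T = 0.4663·√2.1351 = 0.681357
d₁ = (ln(S/K) + (r+σ²/2)T) / (σ√T) = (ln(248.42/267.39) + (0.0267+0.4663²/2)·2.1351) / 0.681357 = (-0.073587 + 0.289131) / 0.681357 = 0.316344
d₂ = d₁ − σ√T = 0.316344 − 0.681357 = -0.365012
e^{−rT} = 0.944587
N(d₁) = 0.624129,  N(d₂) = 0.357551
price = S·N(d₁) − K·e^{−rT}·N(d₂) = 155.046217 − 90.307809 = 64.738408
[asset 2 call K=141.37]
σ√T = 0.5228·√0.3605 = 0.313898
d₁ = (ln(S/K) + (r+σ²/2)T) / (σ√T) = (ln(173.26/141.37) + (0.0267+0.5228²/2)·0.3605) / 0.313898 = (0.203413 + 0.058891) / 0.313898 = 0.835635
d₂ = d₁ − σ√T = 0.835635 − 0.313898 = 0.521738
e^{−rT} = 0.990421
N(d₁) = 0.798320,  N(d₂) = 0.699073
price = S·N(d₁) − K·e^{−rT}·N(d₂) = 138.316913 − 97.881323 = 40.435590

price(asset 1 call K=267.39) = 64.738408
price(asset 2 call K=141.37) = 40.435590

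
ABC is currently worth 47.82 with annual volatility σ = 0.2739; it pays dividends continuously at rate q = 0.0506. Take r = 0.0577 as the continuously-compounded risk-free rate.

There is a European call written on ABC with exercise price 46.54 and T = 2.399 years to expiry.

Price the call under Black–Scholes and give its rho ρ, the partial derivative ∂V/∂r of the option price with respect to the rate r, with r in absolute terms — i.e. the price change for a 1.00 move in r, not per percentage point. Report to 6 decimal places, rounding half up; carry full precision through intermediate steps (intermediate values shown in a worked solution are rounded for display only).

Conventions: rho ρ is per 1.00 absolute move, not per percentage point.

price = 7.913114
ρ = 44.427267

σ√T = 0.2739·√2.399 = 0.424236
d₁ = (ln(S/K) + (r−q+σ²/2)T) / (σ√T) = (ln(47.82/46.54) + (0.0577−0.0506+0.2739²/2)·2.399) / 0.424236 = (0.027132 + 0.107021) / 0.424236 = 0.316222
d₂ = d₁ − σ√T = 0.316222 − 0.424236 = -0.108014
e^{−rT} = 0.870731
e^{−qT} = 0.885689
N(d₁) = 0.624083,  N(d₂) = 0.456992
Call price V = S·e^{−qT}·N(d₁) − K·e^{−rT}·N(d₂) = 26.432192 − 18.519077 = 7.913114
ρ = K·T·e^{−rT}·N(d₂) = 44.427267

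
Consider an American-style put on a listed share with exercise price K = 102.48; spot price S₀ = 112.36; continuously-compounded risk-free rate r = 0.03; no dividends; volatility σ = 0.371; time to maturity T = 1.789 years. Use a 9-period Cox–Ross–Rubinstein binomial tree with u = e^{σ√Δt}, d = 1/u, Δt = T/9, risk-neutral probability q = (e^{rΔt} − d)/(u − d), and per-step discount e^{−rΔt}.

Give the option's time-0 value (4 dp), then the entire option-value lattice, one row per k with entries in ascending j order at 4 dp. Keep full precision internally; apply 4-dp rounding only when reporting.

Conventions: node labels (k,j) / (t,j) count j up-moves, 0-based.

params: Δt=0.19878 u=1.17988 d=0.84755 q=0.47674 e^(-rΔt)=0.99405
t_9 payoffs: 77.1236 67.1812 53.3404 34.0725 7.2496 0.0000 0.0000 0.0000 0.0000 0.0000
k=8: node(8,0) S=29.9174 payoff=72.5626 vs cont=71.9533 → 72.5626 [stop]  node(8,1) S=41.6482 payoff=60.8318 vs cont=60.2225 → 60.8318 [stop]  node(8,2) S=57.9786 payoff=44.5014 vs cont=43.8921 → 44.5014 [stop]  node(8,3) S=80.7123 payoff=21.7677 vs cont=21.1584 → 21.7677 [stop]  node(8,4) S=112.3600 payoff=0.0000 vs cont=3.7709 → 3.7709 [wait]  node(8,5) S=156.4169 payoff=0.0000 vs cont=0.0000 → 0.0000 [wait]  node(8,6) S=217.7488 payoff=0.0000 vs cont=0.0000 → 0.0000 [wait]  node(8,7) S=303.1292 payoff=0.0000 vs cont=0.0000 → 0.0000 [wait]  node(8,8) S=421.9876 payoff=0.0000 vs cont=0.0000 → 0.0000 [wait]
k=7: node(7,0) S=35.2988 payoff=67.1812 vs cont=66.5719 → 67.1812 [stop]  node(7,1) S=49.1396 payoff=53.3404 vs cont=52.7311 → 53.3404 [stop]  node(7,2) S=68.4075 payoff=34.0725 vs cont=33.4632 → 34.0725 [stop]  node(7,3) S=95.2304 payoff=7.2496 vs cont=13.1095 → 13.1095 [wait]  node(7,4) S=132.5708 payoff=0.0000 vs cont=1.9614 → 1.9614 [wait]  node(7,5) S=184.5524 payoff=0.0000 vs cont=0.0000 → 0.0000 [wait]  node(7,6) S=256.9163 payoff=0.0000 vs cont=0.0000 → 0.0000 [wait]  node(7,7) S=357.6545 payoff=0.0000 vs cont=0.0000 → 0.0000 [wait]
k=6: node(6,0) S=41.6482 payoff=60.8318 vs cont=60.2225 → 60.8318 [stop]  node(6,1) S=57.9786 payoff=44.5014 vs cont=43.8921 → 44.5014 [stop]  node(6,2) S=80.7123 payoff=21.7677 vs cont=23.9354 → 23.9354 [wait]  node(6,3) S=112.3600 payoff=0.0000 vs cont=7.7484 → 7.7484 [wait]  node(6,4) S=156.4169 payoff=0.0000 vs cont=1.0202 → 1.0202 [wait]  node(6,5) S=217.7488 payoff=0.0000 vs cont=0.0000 → 0.0000 [wait]  node(6,6) S=303.1292 payoff=0.0000 vs cont=0.0000 → 0.0000 [wait]
k=5: node(5,0) S=49.1396 payoff=53.3404 vs cont=52.7311 → 53.3404 [stop]  node(5,1) S=68.4075 payoff=34.0725 vs cont=34.4905 → 34.4905 [wait]  node(5,2) S=95.2304 payoff=7.2496 vs cont=16.1220 → 16.1220 [wait]  node(5,3) S=132.5708 payoff=0.0000 vs cont=4.5138 → 4.5138 [wait]  node(5,4) S=184.5524 payoff=0.0000 vs cont=0.5307 → 0.5307 [wait]  node(5,5) S=256.9163 payoff=0.0000 vs cont=0.0000 → 0.0000 [wait]
k=4: node(4,0) S=57.9786 payoff=44.5014 vs cont=44.0902 → 44.5014 [stop]  node(4,1) S=80.7123 payoff=21.7677 vs cont=25.5805 → 25.5805 [wait]  node(4,2) S=112.3600 payoff=0.0000 vs cont=10.5250 → 10.5250 [wait]  node(4,3) S=156.4169 payoff=0.0000 vs cont=2.5993 → 2.5993 [wait]  node(4,4) S=217.7488 payoff=0.0000 vs cont=0.2760 → 0.2760 [wait]
k=3: node(3,0) S=68.4075 payoff=34.0725 vs cont=35.2701 → 35.2701 [wait]  node(3,1) S=95.2304 payoff=7.2496 vs cont=18.2935 → 18.2935 [wait]  node(3,2) S=132.5708 payoff=0.0000 vs cont=6.7064 → 6.7064 [wait]  node(3,3) S=184.5524 payoff=0.0000 vs cont=1.4829 → 1.4829 [wait]
k=2: node(2,0) S=80.7123 payoff=21.7677 vs cont=27.0151 → 27.0151 [wait]  node(2,1) S=112.3600 payoff=0.0000 vs cont=12.6936 → 12.6936 [wait]  node(2,2) S=156.4169 payoff=0.0000 vs cont=4.1911 → 4.1911 [wait]
k=1: node(1,0) S=95.2304 payoff=7.2496 vs cont=20.0674 → 20.0674 [wait]  node(1,1) S=132.5708 payoff=0.0000 vs cont=8.5887 → 8.5887 [wait]
k=0: node(0,0) S=112.3600 payoff=0.0000 vs cont=14.5083 → 14.5083 [wait]

price = 14.5083
tree:
14.5083
20.0674 8.5887
27.0151 12.6936 4.1911
35.2701 18.2935 6.7064 1.4829
44.5014 25.5805 10.5250 2.5993 0.2760
53.3404 34.4905 16.1220 4.5138 0.5307 0.0000
60.8318 44.5014 23.9354 7.7484 1.0202 0.0000 0.0000
67.1812 53.3404 34.0725 13.1095 1.9614 0.0000 0.0000 0.0000
72.5626 60.8318 44.5014 21.7677 3.7709 0.0000 0.0000 0.0000 0.0000
77.1236 67.1812 53.3404 34.0725 7.2496 0.0000 0.0000 0.0000 0.0000 0.0000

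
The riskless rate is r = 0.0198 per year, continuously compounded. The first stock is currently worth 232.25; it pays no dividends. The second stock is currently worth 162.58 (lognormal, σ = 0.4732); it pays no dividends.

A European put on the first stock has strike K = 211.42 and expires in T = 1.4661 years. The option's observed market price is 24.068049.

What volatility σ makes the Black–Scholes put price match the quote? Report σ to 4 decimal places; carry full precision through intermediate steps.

sigma = 0.3427

At σ = 0.3427 the Black–Scholes value reproduces the quote:
σ√T = 0.3427·√1.4661 = 0.414950
d₁ = (ln(S/K) + (r+σ²/2)T) / (σ√T) = (ln(232.25/211.42) + (0.0198+0.3427²/2)·1.4661) / 0.414950 = (0.093968 + 0.115121) / 0.414950 = 0.503888
d₂ = d₁ − σ√T = 0.503888 − 0.414950 = 0.088938
e^{−rT} = 0.971389
N(−d₁) = 0.307170,  N(−d₂) = 0.464566
V = K·e^{−rT}·N(−d₂) − S·N(−d₁) = 95.408312 − 71.340263 = 24.068049 (the quoted price), and the Black–Scholes price is strictly increasing in σ, so σ is unique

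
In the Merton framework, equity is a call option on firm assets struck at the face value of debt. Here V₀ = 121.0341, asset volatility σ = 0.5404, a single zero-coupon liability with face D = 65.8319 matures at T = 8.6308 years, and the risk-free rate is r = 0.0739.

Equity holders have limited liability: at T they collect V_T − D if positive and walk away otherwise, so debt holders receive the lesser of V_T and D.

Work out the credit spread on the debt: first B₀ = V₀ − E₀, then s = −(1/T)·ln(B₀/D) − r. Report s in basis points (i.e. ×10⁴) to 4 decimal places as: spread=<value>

With assets at 121.0341 and a single debt payment of 65.8319 at 8.6308 years:
d₁ = [ln(V₀/D) + (r + σ²/2)T] / (σ√T)
   = [ln(121.0341/65.8319) + (0.0739 + 0.5·0.5404²)·8.6308] / (0.5404·√8.6308)
   = [0.608968 + 1.898052] / 1.587599 = 1.579126
d₂ = d₁ − σ√T = 1.579126 − 1.587599 = -0.008473
N(d₁) = 0.942846,  N(d₂) = 0.496620,  e^(−rT) = 0.528445
E₀ = V₀·N(d₁) − D·e^(−rT)·N(d₂)
   = 121.0341·0.942846 − 65.8319·0.528445·0.496620 = 96.839886
B₀ = V₀ − E₀ = 121.0341 − 96.839886 = 24.194214
spread = −(1/T)·ln(B₀/D) − r = −(1/8.6308)·ln(24.194214/65.8319) − 0.0739 = 0.04207894
in basis points: 0.04207894 × 10⁴ = 420.7894 bp

spread=420.7894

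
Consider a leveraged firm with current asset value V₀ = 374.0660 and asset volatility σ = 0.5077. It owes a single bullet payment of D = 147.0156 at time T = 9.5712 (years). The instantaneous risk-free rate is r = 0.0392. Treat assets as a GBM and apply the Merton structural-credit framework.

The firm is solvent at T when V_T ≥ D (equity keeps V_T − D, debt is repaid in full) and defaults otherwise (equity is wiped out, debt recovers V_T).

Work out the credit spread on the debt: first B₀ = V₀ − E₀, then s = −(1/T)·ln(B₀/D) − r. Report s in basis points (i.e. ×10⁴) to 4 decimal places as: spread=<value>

Work the structural quantities from V₀ = 374.0660 against face 147.0156:
d₁ = [ln(V₀/D) + (r + σ²/2)T] / (σ√T)
   = [ln(374.0660/147.0156) + (0.0392 + 0.5·0.5077²)·9.5712] / (0.5077·√9.5712)
   = [0.933894 + 1.608724] / 1.570690 = 1.618791
d₂ = d₁ − σ√T = 1.618791 − 1.570690 = 0.048101
N(d₁) = 0.947254,  N(d₂) = 0.519182,  e^(−rT) = 0.687158
E₀ = V₀·N(d₁) − D·e^(−rT)·N(d₂)
   = 374.0660·0.947254 − 147.0156·0.687158·0.519182 = 301.886146
B₀ = V₀ − E₀ = 374.0660 − 301.886146 = 72.179854
spread = −(1/T)·ln(B₀/D) − r = −(1/9.5712)·ln(72.179854/147.0156) − 0.0392 = 0.03512482
in basis points: 0.03512482 × 10⁴ = 351.2482 bp

spread=351.2482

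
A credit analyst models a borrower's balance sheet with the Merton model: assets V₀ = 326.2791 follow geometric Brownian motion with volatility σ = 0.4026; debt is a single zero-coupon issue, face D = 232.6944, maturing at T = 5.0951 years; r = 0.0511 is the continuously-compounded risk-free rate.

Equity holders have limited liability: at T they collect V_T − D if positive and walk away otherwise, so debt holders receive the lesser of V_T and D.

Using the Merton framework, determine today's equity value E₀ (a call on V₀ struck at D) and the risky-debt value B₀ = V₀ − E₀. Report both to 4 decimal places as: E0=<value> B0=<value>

E0=178.7414 B0=147.5377

Equity is a call on the firm's assets struck at D = 232.6944:
d₁ = [ln(V₀/D) + (r + σ²/2)T] / (σ√T)
   = [ln(326.2791/232.6944) + (0.0511 + 0.5·0.4026²)·5.0951] / (0.4026·√5.0951)
   = [0.338027 + 0.673284] / 0.908762 = 1.112845
d₂ = d₁ − σ√T = 1.112845 − 0.908762 = 0.204083
N(d₁) = 0.867112,  N(d₂) = 0.580856,  e^(−rT) = 0.770774
E₀ = V₀·N(d₁) − D·e^(−rT)·N(d₂)
   = 326.2791·0.867112 − 232.6944·0.770774·0.580856 = 178.741382
B₀ = V₀ − E₀ = 326.2791 − 178.741382 = 147.537718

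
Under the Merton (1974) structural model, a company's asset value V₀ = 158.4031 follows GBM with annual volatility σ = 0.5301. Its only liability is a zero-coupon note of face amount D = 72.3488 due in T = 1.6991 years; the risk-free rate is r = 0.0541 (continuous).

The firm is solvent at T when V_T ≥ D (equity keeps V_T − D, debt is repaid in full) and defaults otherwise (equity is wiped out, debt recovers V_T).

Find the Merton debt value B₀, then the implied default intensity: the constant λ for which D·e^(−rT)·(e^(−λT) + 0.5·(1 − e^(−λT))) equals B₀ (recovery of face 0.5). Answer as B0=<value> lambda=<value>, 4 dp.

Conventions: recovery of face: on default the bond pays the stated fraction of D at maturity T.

Equity is a call on the firm's assets struck at D = 72.3488:
d₁ = [ln(V₀/D) + (r + σ²/2)T] / (σ√T)
   = [ln(158.4031/72.3488) + (0.0541 + 0.5·0.5301²)·1.6991] / (0.5301·√1.6991)
   = [0.783644 + 0.330650] / 0.690983 = 1.612622
d₂ = d₁ − σ√T = 1.612622 − 0.690983 = 0.921639
N(d₁) = 0.946587,  N(d₂) = 0.821642,  e^(−rT) = 0.912177
E₀ = V₀·N(d₁) − D·e^(−rT)·N(d₂)
   = 158.4031·0.946587 − 72.3488·0.912177·0.821642 = 95.718104
B₀ = V₀ − E₀ = 158.4031 − 95.718104 = 62.684996
e^(−λT) = (B₀·e^(rT)/D − 0.5)/(1 − 0.5) = (62.6850·1.096279/72.3488 − 0.5)/0.5 = 0.89969208
λ = −ln(0.89969208)/1.6991 = 0.062211

B0=62.6850 lambda=0.0622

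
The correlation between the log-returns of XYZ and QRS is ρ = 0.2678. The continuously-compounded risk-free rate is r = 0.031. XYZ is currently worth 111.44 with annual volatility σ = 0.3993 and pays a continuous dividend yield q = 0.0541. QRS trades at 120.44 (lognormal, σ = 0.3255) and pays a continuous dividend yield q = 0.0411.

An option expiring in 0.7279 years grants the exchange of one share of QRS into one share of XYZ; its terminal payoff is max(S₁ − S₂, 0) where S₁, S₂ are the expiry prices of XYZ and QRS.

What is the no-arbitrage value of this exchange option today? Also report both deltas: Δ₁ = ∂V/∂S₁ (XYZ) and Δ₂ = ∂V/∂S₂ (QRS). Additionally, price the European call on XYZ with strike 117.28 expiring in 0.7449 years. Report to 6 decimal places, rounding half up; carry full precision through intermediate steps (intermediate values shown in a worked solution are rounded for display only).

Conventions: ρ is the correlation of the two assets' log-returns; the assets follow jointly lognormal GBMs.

σ_eff = √(σ₁² + σ₂² − 2ρσ₁σ₂) = √(0.3993² + 0.3255² − 2·0.2678·0.3993·0.3255) = 0.442468
d₁ = (ln(S₁/S₂) + (q₂ − q₁ + σ_eff²/2)T) / (σ_eff√T) = (ln(111.44/120.44) + (0.0411 − 0.0541 + 0.097889)·0.7279) / 0.377500 = -0.042052
d₂ = d₁ − σ_eff√T = -0.042052 − 0.377500 = -0.419553
N(d₁) = 0.483228,  N(d₂) = 0.337406
V = S₁·e^{−q₁T}·N(d₁) − S₂·e^{−q₂T}·N(d₂) = 51.771573 − 39.439464 = 12.332109
Δ₁ = e^{−q₁T}·N(d₁) = 0.464569;  Δ₂ = −e^{−q₂T}·N(d₂) = -0.327462
[vanilla: XYZ call K=117.28]
σ√T = 0.3993·√0.7449 = 0.344626
d₁ = (ln(S/K) + (r−q+σ²/2)T) / (σ√T) = (ln(111.44/117.28) + (0.031−0.0541+0.3993²/2)·0.7449) / 0.344626 = (-0.051078 + 0.042176) / 0.344626 = -0.025829
d₂ = d₁ − σ√T = -0.025829 − 0.344626 = -0.370456
e^{−rT} = 0.977173
e^{−qT} = 0.960502
N(d₁) = 0.489697,  N(d₂) = 0.355522
price = S·e^{−qT}·N(d₁) − K·e^{−rT}·N(d₂) = 52.416330 − 40.743766 = 11.672564

exchange price = 12.332109
Δ1 = 0.464569
Δ2 = -0.327462
price(XYZ call K=117.28) = 11.672564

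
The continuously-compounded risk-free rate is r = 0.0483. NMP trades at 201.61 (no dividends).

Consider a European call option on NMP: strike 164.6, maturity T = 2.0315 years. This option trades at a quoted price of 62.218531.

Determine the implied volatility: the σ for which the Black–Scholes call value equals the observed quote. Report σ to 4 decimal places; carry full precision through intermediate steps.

At σ = 0.2924 the Black–Scholes value reproduces the quote:
σ√T = 0.2924·√2.0315 = 0.416760
d₁ = (ln(S/K) + (r+σ²/2)T) / (σ√T) = (ln(201.61/164.6) + (0.0483+0.2924²/2)·2.0315) / 0.416760 = (0.202817 + 0.184966) / 0.416760 = 0.930470
d₂ = d₁ − σ√T = 0.930470 − 0.416760 = 0.513711
e^{−rT} = 0.906539
N(d₁) = 0.823936,  N(d₂) = 0.696273
V = S·N(d₁) − K·e^{−rT}·N(d₂) = 166.113782 − 103.895251 = 62.218531 (the observed quote) — the price is monotone increasing in volatility, hence this σ is the only solution

sigma = 0.2924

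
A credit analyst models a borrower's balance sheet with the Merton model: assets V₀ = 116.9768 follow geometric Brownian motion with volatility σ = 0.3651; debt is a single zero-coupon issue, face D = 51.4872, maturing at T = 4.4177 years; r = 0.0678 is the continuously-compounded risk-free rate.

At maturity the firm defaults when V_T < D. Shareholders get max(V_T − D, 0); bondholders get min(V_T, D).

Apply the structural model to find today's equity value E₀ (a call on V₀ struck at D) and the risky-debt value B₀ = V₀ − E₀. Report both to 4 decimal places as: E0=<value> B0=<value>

E0=80.3774 B0=36.5994

Apply the equity-as-call identities (strike 51.4872, horizon 4.4177 years):
d₁ = [ln(V₀/D) + (r + σ²/2)T] / (σ√T)
   = [ln(116.9768/51.4872) + (0.0678 + 0.5·0.3651²)·4.4177] / (0.3651·√4.4177)
   = [0.820642 + 0.593955] / 0.767379 = 1.843415
d₂ = d₁ − σ√T = 1.843415 − 0.767379 = 1.076036
N(d₁) = 0.967366,  N(d₂) = 0.859044,  e^(−rT) = 0.741174
E₀ = V₀·N(d₁) − D·e^(−rT)·N(d₂)
   = 116.9768·0.967366 − 51.4872·0.741174·0.859044 = 80.377388
B₀ = V₀ − E₀ = 116.9768 − 80.377388 = 36.599412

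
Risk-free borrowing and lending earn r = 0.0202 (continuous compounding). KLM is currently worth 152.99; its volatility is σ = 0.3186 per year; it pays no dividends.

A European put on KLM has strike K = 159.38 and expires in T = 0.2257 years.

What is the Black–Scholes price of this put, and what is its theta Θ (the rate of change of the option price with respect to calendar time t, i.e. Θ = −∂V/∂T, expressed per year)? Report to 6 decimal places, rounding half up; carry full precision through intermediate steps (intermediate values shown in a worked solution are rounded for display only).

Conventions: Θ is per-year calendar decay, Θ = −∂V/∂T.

price = 12.502087
Θ = -18.190681

σ√T = 0.3186·√0.2257 = 0.151360
d₁ = (ln(S/K) + (r+σ²/2)T) / (σ√T) = (ln(152.99/159.38) + (0.0202+0.3186²/2)·0.2257) / 0.151360 = (-0.040919 + 0.016014) / 0.151360 = -0.164539
d₂ = d₁ − σ√T = -0.164539 − 0.151360 = -0.315899
e^{−rT} = 0.995451
N(−d₁) = 0.565347,  N(−d₂) = 0.623960
Put price V = K·e^{−rT}·N(−d₂) − S·N(−d₁) = 98.994457 − 86.492370 = 12.502087
φ(d₁) = (1/√(2π))·e^{−d₁²/2} = 0.393578
Θ = −S·φ(d₁)·σ/(2√T) + r·K·e^{−rT}·N(−d₂) = −20.190369 + 1.999688 = -18.190681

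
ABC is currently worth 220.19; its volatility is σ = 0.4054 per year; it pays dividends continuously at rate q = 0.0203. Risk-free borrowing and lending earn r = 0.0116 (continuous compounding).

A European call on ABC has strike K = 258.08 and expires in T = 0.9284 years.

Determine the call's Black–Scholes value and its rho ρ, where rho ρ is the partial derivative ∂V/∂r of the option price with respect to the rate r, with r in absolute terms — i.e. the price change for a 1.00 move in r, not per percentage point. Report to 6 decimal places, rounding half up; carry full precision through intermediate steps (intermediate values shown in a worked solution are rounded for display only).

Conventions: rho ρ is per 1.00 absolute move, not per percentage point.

price = 20.108345
ρ = 63.244956

σ√T = 0.4054·√0.9284 = 0.390617
d₁ = (ln(S/K) + (r−q+σ²/2)T) / (σ√T) = (ln(220.19/258.08) + (0.0116−0.0203+0.4054²/2)·0.9284) / 0.390617 = (-0.158779 + 0.068214) / 0.390617 = -0.231851
d₂ = d₁ − σ√T = -0.231851 − 0.390617 = -0.622468
e^{−rT} = 0.989288
e^{−qT} = 0.981330
N(d₁) = 0.408327,  N(d₂) = 0.266817
Call price V = S·e^{−qT}·N(d₁) − K·e^{−rT}·N(d₂) = 88.230875 − 68.122530 = 20.108345
ρ = K·T·e^{−rT}·N(d₂) = 63.244956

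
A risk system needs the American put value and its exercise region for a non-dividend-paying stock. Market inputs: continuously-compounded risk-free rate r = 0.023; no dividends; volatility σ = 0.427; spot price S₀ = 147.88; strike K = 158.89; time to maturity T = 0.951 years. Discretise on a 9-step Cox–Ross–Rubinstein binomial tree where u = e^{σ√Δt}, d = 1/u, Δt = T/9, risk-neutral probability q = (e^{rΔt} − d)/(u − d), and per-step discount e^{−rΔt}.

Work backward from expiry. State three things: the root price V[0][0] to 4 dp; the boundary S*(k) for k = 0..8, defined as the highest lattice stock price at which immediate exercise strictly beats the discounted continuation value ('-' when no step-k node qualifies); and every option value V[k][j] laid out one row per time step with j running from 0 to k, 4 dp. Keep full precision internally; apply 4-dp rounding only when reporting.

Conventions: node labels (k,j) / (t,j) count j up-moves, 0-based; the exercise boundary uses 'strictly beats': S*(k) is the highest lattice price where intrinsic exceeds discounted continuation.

price = 29.6691
boundary = - - - - 84.8760 97.5138 84.8760 97.5138 112.0333
tree:
29.6691
39.0553 19.4092
49.9234 27.1999 10.8668
61.8123 36.9913 16.4778 4.6982
74.0140 48.5943 24.3100 7.8742 1.1993
85.0139 61.3762 34.6649 12.9482 2.2860 0.0000
94.5882 74.0140 47.3669 20.7526 4.3573 0.0000 0.0000
102.9218 85.0139 61.3762 32.0695 8.3054 0.0000 0.0000 0.0000
110.1752 94.5882 74.0140 46.8567 15.8309 0.0000 0.0000 0.0000 0.0000
116.4887 102.9218 85.0139 61.3762 30.1752 0.0000 0.0000 0.0000 0.0000 0.0000

Δt=0.10567, u=1.14890, d=0.87040, q=0.47409, disc=e^(-rΔt)=0.99757
k=9 terminal: V=max(K-S,0) → 116.4887 102.9218 85.0139 61.3762 30.1752 0.0000 0.0000 0.0000 0.0000 0.0000
k=8: j=0 S=48.7148 intr=110.1752 cont=109.7895 V=110.1752[EX]; j=1 S=64.3018 intr=94.5882 cont=94.2026 V=94.5882[EX]; j=2 S=84.8760 intr=74.0140 cont=73.6283 V=74.0140[EX]; j=3 S=112.0333 intr=46.8567 cont=46.4710 V=46.8567[EX]; j=4 S=147.8800 intr=11.0100 cont=15.8309 V=15.8309[hold]; j=5 S=195.1963 intr=0.0000 cont=0.0000 V=0.0000[hold]; j=6 S=257.6522 intr=0.0000 cont=0.0000 V=0.0000[hold]; j=7 S=340.0917 intr=0.0000 cont=0.0000 V=0.0000[hold]; j=8 S=448.9090 intr=0.0000 cont=0.0000 V=0.0000[hold]  S*(8)=112.0333
k=7: j=0 S=55.9682 intr=102.9218 cont=102.5361 V=102.9218[EX]; j=1 S=73.8761 intr=85.0139 cont=84.6282 V=85.0139[EX]; j=2 S=97.5138 intr=61.3762 cont=60.9905 V=61.3762[EX]; j=3 S=128.7148 intr=30.1752 cont=32.0695 V=32.0695[hold]; j=4 S=169.8989 intr=0.0000 cont=8.3054 V=8.3054[hold]; j=5 S=224.2605 intr=0.0000 cont=0.0000 V=0.0000[hold]; j=6 S=296.0158 intr=0.0000 cont=0.0000 V=0.0000[hold]; j=7 S=390.7304 intr=0.0000 cont=0.0000 V=0.0000[hold]  S*(7)=97.5138
k=6: j=0 S=64.3018 intr=94.5882 cont=94.2026 V=94.5882[EX]; j=1 S=84.8760 intr=74.0140 cont=73.6283 V=74.0140[EX]; j=2 S=112.0333 intr=46.8567 cont=47.3669 V=47.3669[hold]; j=3 S=147.8800 intr=11.0100 cont=20.7526 V=20.7526[hold]; j=4 S=195.1963 intr=0.0000 cont=4.3573 V=4.3573[hold]; j=5 S=257.6522 intr=0.0000 cont=0.0000 V=0.0000[hold]; j=6 S=340.0917 intr=0.0000 cont=0.0000 V=0.0000[hold]  S*(6)=84.8760
k=5: j=0 S=73.8761 intr=85.0139 cont=84.6282 V=85.0139[EX]; j=1 S=97.5138 intr=61.3762 cont=61.2318 V=61.3762[EX]; j=2 S=128.7148 intr=30.1752 cont=34.6649 V=34.6649[hold]; j=3 S=169.8989 intr=0.0000 cont=12.9482 V=12.9482[hold]; j=4 S=224.2605 intr=0.0000 cont=2.2860 V=2.2860[hold]; j=5 S=296.0158 intr=0.0000 cont=0.0000 V=0.0000[hold]  S*(5)=97.5138
k=4: j=0 S=84.8760 intr=74.0140 cont=73.6283 V=74.0140[EX]; j=1 S=112.0333 intr=46.8567 cont=48.5943 V=48.5943[hold]; j=2 S=147.8800 intr=11.0100 cont=24.3100 V=24.3100[hold]; j=3 S=195.1963 intr=0.0000 cont=7.8742 V=7.8742[hold]; j=4 S=257.6522 intr=0.0000 cont=1.1993 V=1.1993[hold]  S*(4)=84.8760
k=3: j=0 S=97.5138 intr=61.3762 cont=61.8123 V=61.8123[hold]; j=1 S=128.7148 intr=30.1752 cont=36.9913 V=36.9913[hold]; j=2 S=169.8989 intr=0.0000 cont=16.4778 V=16.4778[hold]; j=3 S=224.2605 intr=0.0000 cont=4.6982 V=4.6982[hold]  S*(3)=-
k=2: j=0 S=112.0333 intr=46.8567 cont=49.9234 V=49.9234[hold]; j=1 S=147.8800 intr=11.0100 cont=27.1999 V=27.1999[hold]; j=2 S=195.1963 intr=0.0000 cont=10.8668 V=10.8668[hold]  S*(2)=-
k=1: j=0 S=128.7148 intr=30.1752 cont=39.0553 V=39.0553[hold]; j=1 S=169.8989 intr=0.0000 cont=19.4092 V=19.4092[hold]  S*(1)=-
k=0: j=0 S=147.8800 intr=11.0100 cont=29.6691 V=29.6691[hold]  S*(0)=-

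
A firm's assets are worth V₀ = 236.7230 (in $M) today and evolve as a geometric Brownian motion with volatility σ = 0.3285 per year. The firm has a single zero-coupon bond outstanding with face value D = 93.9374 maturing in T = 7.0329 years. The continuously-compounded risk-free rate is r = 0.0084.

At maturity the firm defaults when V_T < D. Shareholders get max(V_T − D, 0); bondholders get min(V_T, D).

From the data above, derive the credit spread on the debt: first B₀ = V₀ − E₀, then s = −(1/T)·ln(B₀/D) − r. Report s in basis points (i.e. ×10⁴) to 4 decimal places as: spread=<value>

Work the structural quantities from V₀ = 236.7230 against face 93.9374:
d₁ = [ln(V₀/D) + (r + σ²/2)T] / (σ√T)
   = [ln(236.7230/93.9374) + (0.0084 + 0.5·0.3285²)·7.0329] / (0.3285·√7.0329)
   = [0.924262 + 0.438544] / 0.871169 = 1.564342
d₂ = d₁ − σ√T = 1.564342 − 0.871169 = 0.693172
N(d₁) = 0.941131,  N(d₂) = 0.755899,  e^(−rT) = 0.942635
E₀ = V₀·N(d₁) − D·e^(−rT)·N(d₂)
   = 236.7230·0.941131 − 93.9374·0.942635·0.755899 = 155.853561
B₀ = V₀ − E₀ = 236.7230 − 155.853561 = 80.869439
spread = −(1/T)·ln(B₀/D) − r = −(1/7.0329)·ln(80.869439/93.9374) − 0.0084 = 0.01289884
in basis points: 0.01289884 × 10⁴ = 128.9884 bp

spread=128.9884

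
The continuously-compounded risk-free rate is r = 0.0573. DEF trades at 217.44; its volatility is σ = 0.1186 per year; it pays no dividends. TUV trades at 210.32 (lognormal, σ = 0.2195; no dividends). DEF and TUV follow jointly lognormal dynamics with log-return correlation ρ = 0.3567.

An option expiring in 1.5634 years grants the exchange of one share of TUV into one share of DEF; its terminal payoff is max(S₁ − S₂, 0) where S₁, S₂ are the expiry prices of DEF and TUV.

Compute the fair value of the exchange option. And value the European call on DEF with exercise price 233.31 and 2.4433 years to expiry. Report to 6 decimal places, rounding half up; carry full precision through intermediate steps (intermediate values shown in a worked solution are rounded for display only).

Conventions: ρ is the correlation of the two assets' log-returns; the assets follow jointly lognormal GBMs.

σ_eff = √(σ₁² + σ₂² − 2ρσ₁σ₂) = √(0.1186² + 0.2195² − 2·0.3567·0.1186·0.2195) = 0.208984
d₁ = (ln(S₁/S₂) + (q₂ − q₁ + σ_eff²/2)T) / (σ_eff√T) = (ln(217.44/210.32) + (0.0 − 0.0 + 0.021837)·1.5634) / 0.261306 = 0.258062
d₂ = d₁ − σ_eff√T = 0.258062 − 0.261306 = -0.003244
N(d₁) = 0.601821,  N(d₂) = 0.498706
V = S₁·e^{−q₁T}·N(d₁) − S₂·e^{−q₂T}·N(d₂) = 130.859854 − 104.887844 = 25.972010
[vanilla: DEF call K=233.31]
σ√T = 0.1186·√2.4433 = 0.185384
d₁ = (ln(S/K) + (r+σ²/2)T) / (σ√T) = (ln(217.44/233.31) + (0.0573+0.1186²/2)·2.4433) / 0.185384 = (-0.070445 + 0.157185) / 0.185384 = 0.467891
d₂ = d₁ − σ√T = 0.467891 − 0.185384 = 0.282507
e^{−rT} = 0.869357
N(d₁) = 0.680069,  N(d₂) = 0.611222
price = S·N(d₁) − K·e^{−rT}·N(d₂) = 147.874147 − 123.974103 = 23.900044

exchange price = 25.972010
price(DEF call K=233.31) = 23.900044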